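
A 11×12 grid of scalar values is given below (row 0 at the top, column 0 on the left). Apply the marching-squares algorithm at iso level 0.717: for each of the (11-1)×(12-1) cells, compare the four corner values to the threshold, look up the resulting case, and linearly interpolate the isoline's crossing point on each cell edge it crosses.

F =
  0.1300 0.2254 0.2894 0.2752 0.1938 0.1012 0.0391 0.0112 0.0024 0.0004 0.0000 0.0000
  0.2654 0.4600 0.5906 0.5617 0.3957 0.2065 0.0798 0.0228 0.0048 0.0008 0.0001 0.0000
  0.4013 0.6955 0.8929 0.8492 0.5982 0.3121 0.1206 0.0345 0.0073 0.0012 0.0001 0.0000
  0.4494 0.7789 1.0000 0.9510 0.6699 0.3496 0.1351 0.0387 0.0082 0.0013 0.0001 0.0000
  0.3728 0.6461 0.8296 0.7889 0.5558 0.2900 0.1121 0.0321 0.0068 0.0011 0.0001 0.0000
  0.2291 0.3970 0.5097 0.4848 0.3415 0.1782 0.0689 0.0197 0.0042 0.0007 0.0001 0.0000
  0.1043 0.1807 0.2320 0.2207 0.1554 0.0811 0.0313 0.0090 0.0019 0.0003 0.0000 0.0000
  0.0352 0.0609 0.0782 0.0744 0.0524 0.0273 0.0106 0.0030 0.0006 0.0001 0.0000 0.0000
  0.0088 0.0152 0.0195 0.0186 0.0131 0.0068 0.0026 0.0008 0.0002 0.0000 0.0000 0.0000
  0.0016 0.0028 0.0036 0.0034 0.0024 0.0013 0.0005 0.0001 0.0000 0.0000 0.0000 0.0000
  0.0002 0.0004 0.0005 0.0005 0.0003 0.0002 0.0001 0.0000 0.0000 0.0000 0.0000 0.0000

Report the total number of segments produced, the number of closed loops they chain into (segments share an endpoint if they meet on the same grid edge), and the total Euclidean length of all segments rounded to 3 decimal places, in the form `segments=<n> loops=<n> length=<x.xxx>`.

cell (1,1): code 0100 → (1.418,2.000)–(2.000,1.109)
cell (1,2): code 1100 → (1.540,3.000)–(1.418,2.000)
cell (1,3): code 1000 → (2.000,3.527)–(1.540,3.000)
cell (2,0): code 0100 → (2.258,1.000)–(3.000,0.812)
cell (2,1): code 1110 → (2.000,1.109)–(2.258,1.000)
cell (2,3): code 1001 → (3.000,3.832)–(2.000,3.527)
cell (3,0): code 0010 → (3.000,0.812)–(3.466,1.000)
cell (3,1): code 0111 → (3.466,1.000)–(4.000,1.386)
cell (3,3): code 1001 → (4.000,3.308)–(3.000,3.832)
cell (4,1): code 0010 → (4.000,1.386)–(4.352,2.000)
cell (4,2): code 0011 → (4.352,2.000)–(4.236,3.000)
cell (4,3): code 0001 → (4.236,3.000)–(4.000,3.308)
total: 12 segments, chained into 1 closed loop(s), length Σ = 9.255254

segments=12 loops=1 length=9.255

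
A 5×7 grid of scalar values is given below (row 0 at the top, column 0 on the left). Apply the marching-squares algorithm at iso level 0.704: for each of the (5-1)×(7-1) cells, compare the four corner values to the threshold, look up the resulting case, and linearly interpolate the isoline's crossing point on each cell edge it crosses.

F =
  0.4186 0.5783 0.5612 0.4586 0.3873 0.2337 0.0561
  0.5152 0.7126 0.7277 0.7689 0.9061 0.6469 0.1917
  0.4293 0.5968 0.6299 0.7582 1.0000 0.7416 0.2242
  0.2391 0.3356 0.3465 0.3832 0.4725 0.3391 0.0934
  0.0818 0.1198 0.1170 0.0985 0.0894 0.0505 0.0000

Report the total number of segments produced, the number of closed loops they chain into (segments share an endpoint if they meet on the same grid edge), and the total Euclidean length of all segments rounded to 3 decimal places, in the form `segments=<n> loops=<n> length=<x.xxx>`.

cell (0,0): code 0100 → (0.936,1.000)–(1.000,0.956)
cell (0,1): code 1100 → (0.858,2.000)–(0.936,1.000)
cell (0,2): code 1100 → (0.791,3.000)–(0.858,2.000)
cell (0,3): code 1100 → (0.610,4.000)–(0.791,3.000)
cell (0,4): code 1000 → (1.000,4.780)–(0.610,4.000)
cell (1,0): code 0010 → (1.000,0.956)–(1.074,1.000)
cell (1,1): code 0011 → (1.074,1.000)–(1.242,2.000)
cell (1,2): code 0111 → (1.242,2.000)–(2.000,2.578)
cell (1,4): code 1101 → (1.603,5.000)–(1.000,4.780)
cell (1,5): code 1000 → (2.000,5.073)–(1.603,5.000)
cell (2,2): code 0010 → (2.000,2.578)–(2.145,3.000)
cell (2,3): code 0011 → (2.145,3.000)–(2.561,4.000)
cell (2,4): code 0011 → (2.561,4.000)–(2.093,5.000)
cell (2,5): code 0001 → (2.093,5.000)–(2.000,5.073)
total: 14 segments, chained into 1 closed loop(s), length Σ = 9.821015

segments=14 loops=1 length=9.821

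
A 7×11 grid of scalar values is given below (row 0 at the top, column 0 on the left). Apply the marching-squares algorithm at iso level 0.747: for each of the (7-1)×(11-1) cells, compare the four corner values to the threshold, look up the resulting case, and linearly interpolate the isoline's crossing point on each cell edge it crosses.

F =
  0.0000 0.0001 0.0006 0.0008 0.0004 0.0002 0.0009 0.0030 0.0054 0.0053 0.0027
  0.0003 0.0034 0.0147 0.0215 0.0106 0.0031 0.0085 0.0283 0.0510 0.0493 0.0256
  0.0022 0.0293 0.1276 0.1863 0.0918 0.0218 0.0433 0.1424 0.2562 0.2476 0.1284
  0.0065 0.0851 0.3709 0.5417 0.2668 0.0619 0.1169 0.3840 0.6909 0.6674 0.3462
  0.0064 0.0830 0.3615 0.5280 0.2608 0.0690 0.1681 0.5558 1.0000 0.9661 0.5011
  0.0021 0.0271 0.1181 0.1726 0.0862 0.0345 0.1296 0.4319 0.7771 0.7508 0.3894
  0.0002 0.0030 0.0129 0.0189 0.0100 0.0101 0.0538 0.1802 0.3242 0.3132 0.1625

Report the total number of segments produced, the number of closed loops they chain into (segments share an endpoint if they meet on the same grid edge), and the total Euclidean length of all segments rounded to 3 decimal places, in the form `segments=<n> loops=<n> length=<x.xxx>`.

cell (3,7): code 0100 → (3.181,8.000)–(4.000,7.430)
cell (3,8): code 1100 → (3.266,9.000)–(3.181,8.000)
cell (3,9): code 1000 → (4.000,9.471)–(3.266,9.000)
cell (4,7): code 0110 → (4.000,7.430)–(5.000,7.913)
cell (4,9): code 1001 → (5.000,9.011)–(4.000,9.471)
cell (5,7): code 0010 → (5.000,7.913)–(5.066,8.000)
cell (5,8): code 0011 → (5.066,8.000)–(5.009,9.000)
cell (5,9): code 0001 → (5.009,9.000)–(5.000,9.011)
total: 8 segments, chained into 1 closed loop(s), length Σ = 6.208796

segments=8 loops=1 length=6.209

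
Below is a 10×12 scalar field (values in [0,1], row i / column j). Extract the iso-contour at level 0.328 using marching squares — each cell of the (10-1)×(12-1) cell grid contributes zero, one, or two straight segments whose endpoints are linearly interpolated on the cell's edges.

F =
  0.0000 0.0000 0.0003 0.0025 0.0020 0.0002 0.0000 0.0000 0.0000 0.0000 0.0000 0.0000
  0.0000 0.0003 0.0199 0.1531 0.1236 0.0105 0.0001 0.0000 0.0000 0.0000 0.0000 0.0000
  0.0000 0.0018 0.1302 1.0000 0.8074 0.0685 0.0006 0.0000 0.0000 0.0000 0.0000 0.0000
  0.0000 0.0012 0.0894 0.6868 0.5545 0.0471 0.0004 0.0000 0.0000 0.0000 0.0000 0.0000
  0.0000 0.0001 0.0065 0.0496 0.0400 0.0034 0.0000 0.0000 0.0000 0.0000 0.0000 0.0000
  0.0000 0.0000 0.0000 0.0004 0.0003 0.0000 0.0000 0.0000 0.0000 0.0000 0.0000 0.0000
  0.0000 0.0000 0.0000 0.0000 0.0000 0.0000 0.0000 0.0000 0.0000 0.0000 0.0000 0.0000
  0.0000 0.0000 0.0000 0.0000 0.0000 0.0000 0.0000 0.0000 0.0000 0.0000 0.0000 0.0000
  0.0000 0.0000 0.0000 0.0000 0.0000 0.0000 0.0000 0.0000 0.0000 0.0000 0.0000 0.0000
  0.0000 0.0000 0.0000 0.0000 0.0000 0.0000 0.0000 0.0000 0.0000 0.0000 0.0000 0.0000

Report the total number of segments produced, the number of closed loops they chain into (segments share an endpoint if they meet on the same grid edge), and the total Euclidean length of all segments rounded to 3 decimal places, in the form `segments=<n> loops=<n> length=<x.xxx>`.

cell (1,2): code 0100 → (1.207,3.000)–(2.000,2.227)
cell (1,3): code 1100 → (1.299,4.000)–(1.207,3.000)
cell (1,4): code 1000 → (2.000,4.649)–(1.299,4.000)
cell (2,2): code 0110 → (2.000,2.227)–(3.000,2.399)
cell (2,4): code 1001 → (3.000,4.446)–(2.000,4.649)
cell (3,2): code 0010 → (3.000,2.399)–(3.563,3.000)
cell (3,3): code 0011 → (3.563,3.000)–(3.440,4.000)
cell (3,4): code 0001 → (3.440,4.000)–(3.000,4.446)
total: 8 segments, chained into 1 closed loop(s), length Σ = 7.559684

segments=8 loops=1 length=7.560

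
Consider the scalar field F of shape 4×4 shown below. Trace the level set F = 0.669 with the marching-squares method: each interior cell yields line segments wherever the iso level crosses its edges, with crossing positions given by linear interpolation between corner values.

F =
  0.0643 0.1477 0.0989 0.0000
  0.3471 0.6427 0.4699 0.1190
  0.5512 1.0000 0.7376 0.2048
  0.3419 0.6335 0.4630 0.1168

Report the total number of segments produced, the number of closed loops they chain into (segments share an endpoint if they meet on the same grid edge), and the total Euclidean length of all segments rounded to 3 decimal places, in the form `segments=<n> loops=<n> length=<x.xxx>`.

cell (1,0): code 0100 → (1.074,1.000)–(2.000,0.262)
cell (1,1): code 1100 → (1.744,2.000)–(1.074,1.000)
cell (1,2): code 1000 → (2.000,2.129)–(1.744,2.000)
cell (2,0): code 0010 → (2.000,0.262)–(2.903,1.000)
cell (2,1): code 0011 → (2.903,1.000)–(2.250,2.000)
cell (2,2): code 0001 → (2.250,2.000)–(2.000,2.129)
total: 6 segments, chained into 1 closed loop(s), length Σ = 5.316245

segments=6 loops=1 length=5.316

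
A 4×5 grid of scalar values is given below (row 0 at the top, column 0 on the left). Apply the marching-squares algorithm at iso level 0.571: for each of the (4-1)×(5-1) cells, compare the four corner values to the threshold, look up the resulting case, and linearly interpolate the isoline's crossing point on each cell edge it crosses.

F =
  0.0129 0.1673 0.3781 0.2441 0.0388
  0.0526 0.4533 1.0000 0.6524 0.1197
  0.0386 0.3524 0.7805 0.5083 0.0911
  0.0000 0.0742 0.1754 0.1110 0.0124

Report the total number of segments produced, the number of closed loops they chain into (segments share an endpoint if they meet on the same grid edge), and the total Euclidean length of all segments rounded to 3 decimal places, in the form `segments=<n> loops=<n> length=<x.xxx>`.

segments=8 loops=1 length=5.973

cell (0,1): code 0100 → (0.310,2.000)–(1.000,1.215)
cell (0,2): code 1100 → (0.801,3.000)–(0.310,2.000)
cell (0,3): code 1000 → (1.000,3.153)–(0.801,3.000)
cell (1,1): code 0110 → (1.000,1.215)–(2.000,1.511)
cell (1,2): code 1011 → (2.000,2.770)–(1.565,3.000)
cell (1,3): code 0001 → (1.565,3.000)–(1.000,3.153)
cell (2,1): code 0010 → (2.000,1.511)–(2.346,2.000)
cell (2,2): code 0001 → (2.346,2.000)–(2.000,2.770)
total: 8 segments, chained into 1 closed loop(s), length Σ = 5.973413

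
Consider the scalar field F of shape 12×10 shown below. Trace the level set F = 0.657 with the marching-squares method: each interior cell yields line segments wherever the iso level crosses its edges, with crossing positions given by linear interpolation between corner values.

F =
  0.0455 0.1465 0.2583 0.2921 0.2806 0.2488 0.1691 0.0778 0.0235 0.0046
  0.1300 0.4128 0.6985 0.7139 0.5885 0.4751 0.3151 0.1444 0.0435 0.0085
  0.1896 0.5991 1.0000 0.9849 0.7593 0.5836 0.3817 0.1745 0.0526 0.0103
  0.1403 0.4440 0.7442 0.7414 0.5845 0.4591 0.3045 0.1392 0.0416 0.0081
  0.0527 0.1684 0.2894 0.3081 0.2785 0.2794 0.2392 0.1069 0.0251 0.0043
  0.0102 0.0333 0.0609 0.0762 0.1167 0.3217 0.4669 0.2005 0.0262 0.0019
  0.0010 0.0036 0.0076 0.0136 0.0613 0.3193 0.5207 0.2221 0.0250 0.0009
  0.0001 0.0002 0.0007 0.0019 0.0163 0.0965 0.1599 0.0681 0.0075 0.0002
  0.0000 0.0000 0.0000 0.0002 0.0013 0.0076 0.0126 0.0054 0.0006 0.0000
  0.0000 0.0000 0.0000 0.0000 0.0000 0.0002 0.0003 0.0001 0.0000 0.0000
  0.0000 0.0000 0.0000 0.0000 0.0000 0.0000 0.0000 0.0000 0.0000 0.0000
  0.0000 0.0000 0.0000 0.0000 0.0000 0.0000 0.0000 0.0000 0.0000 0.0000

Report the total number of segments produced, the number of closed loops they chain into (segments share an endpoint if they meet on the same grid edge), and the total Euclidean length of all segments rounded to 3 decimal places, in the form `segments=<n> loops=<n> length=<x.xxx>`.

segments=12 loops=1 length=8.902

cell (0,1): code 0100 → (0.906,2.000)–(1.000,1.855)
cell (0,2): code 1100 → (0.865,3.000)–(0.906,2.000)
cell (0,3): code 1000 → (1.000,3.454)–(0.865,3.000)
cell (1,1): code 0110 → (1.000,1.855)–(2.000,1.144)
cell (1,3): code 1101 → (1.401,4.000)–(1.000,3.454)
cell (1,4): code 1000 → (2.000,4.582)–(1.401,4.000)
cell (2,1): code 0110 → (2.000,1.144)–(3.000,1.710)
cell (2,3): code 1011 → (3.000,3.538)–(2.585,4.000)
cell (2,4): code 0001 → (2.585,4.000)–(2.000,4.582)
cell (3,1): code 0010 → (3.000,1.710)–(3.192,2.000)
cell (3,2): code 0011 → (3.192,2.000)–(3.195,3.000)
cell (3,3): code 0001 → (3.195,3.000)–(3.000,3.538)
total: 12 segments, chained into 1 closed loop(s), length Σ = 8.902186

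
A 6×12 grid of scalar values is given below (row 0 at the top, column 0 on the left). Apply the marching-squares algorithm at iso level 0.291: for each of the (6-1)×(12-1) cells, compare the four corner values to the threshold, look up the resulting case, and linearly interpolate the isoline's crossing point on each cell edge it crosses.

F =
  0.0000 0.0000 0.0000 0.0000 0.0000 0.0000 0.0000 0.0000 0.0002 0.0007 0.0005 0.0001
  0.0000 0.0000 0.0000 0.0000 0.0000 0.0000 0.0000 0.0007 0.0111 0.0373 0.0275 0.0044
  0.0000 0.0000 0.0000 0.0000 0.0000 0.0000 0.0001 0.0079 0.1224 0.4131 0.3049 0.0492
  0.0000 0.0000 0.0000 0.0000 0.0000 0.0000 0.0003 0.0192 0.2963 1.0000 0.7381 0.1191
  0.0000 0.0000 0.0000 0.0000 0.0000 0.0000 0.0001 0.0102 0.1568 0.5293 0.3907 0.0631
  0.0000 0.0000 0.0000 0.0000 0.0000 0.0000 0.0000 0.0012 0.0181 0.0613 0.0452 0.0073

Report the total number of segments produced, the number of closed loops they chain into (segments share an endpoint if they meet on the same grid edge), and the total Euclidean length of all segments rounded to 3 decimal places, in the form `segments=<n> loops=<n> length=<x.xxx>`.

segments=12 loops=1 length=8.425

cell (1,8): code 0100 → (1.675,9.000)–(2.000,8.580)
cell (1,9): code 1100 → (1.950,10.000)–(1.675,9.000)
cell (1,10): code 1000 → (2.000,10.054)–(1.950,10.000)
cell (2,7): code 0100 → (2.970,8.000)–(3.000,7.981)
cell (2,8): code 1110 → (2.000,8.580)–(2.970,8.000)
cell (2,10): code 1001 → (3.000,10.722)–(2.000,10.054)
cell (3,7): code 0010 → (3.000,7.981)–(3.038,8.000)
cell (3,8): code 0111 → (3.038,8.000)–(4.000,8.360)
cell (3,10): code 1001 → (4.000,10.304)–(3.000,10.722)
cell (4,8): code 0010 → (4.000,8.360)–(4.509,9.000)
cell (4,9): code 0011 → (4.509,9.000)–(4.289,10.000)
cell (4,10): code 0001 → (4.289,10.000)–(4.000,10.304)
total: 12 segments, chained into 1 closed loop(s), length Σ = 8.425012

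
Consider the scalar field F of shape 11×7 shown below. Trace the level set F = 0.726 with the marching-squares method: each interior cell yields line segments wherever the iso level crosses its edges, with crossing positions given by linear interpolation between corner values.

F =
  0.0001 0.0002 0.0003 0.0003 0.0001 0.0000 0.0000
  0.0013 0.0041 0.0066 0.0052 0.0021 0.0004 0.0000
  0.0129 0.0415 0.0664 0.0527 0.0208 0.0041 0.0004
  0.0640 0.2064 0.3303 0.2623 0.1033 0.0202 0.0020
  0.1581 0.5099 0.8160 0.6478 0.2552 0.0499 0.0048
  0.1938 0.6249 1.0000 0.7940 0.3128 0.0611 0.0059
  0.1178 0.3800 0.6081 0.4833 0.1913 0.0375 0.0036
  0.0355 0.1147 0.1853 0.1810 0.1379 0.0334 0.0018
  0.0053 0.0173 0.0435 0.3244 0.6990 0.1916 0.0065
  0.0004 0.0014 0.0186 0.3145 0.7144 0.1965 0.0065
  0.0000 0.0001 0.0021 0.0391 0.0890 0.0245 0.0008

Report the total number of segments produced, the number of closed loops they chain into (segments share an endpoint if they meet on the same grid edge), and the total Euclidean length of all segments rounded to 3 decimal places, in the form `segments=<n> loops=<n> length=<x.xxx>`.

segments=8 loops=1 length=5.581

cell (3,1): code 0100 → (3.815,2.000)–(4.000,1.706)
cell (3,2): code 1000 → (4.000,2.535)–(3.815,2.000)
cell (4,1): code 0110 → (4.000,1.706)–(5.000,1.270)
cell (4,2): code 1101 → (4.535,3.000)–(4.000,2.535)
cell (4,3): code 1000 → (5.000,3.141)–(4.535,3.000)
cell (5,1): code 0010 → (5.000,1.270)–(5.699,2.000)
cell (5,2): code 0011 → (5.699,2.000)–(5.219,3.000)
cell (5,3): code 0001 → (5.219,3.000)–(5.000,3.141)
total: 8 segments, chained into 1 closed loop(s), length Σ = 5.580722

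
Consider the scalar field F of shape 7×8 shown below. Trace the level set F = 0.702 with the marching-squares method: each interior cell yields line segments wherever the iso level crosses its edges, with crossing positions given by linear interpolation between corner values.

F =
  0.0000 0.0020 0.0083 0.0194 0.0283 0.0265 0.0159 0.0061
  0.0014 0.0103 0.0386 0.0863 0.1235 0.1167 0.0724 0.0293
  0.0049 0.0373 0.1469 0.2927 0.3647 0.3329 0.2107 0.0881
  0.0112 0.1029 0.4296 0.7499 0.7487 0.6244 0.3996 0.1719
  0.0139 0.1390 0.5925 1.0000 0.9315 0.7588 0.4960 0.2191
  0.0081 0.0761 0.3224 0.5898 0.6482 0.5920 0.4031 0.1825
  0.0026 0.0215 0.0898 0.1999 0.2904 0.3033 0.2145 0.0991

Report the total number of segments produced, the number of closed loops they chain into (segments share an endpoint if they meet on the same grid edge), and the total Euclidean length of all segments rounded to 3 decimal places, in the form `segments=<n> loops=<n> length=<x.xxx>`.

segments=10 loops=1 length=7.602

cell (2,2): code 0100 → (2.895,3.000)–(3.000,2.850)
cell (2,3): code 1100 → (2.878,4.000)–(2.895,3.000)
cell (2,4): code 1000 → (3.000,4.376)–(2.878,4.000)
cell (3,2): code 0110 → (3.000,2.850)–(4.000,2.269)
cell (3,4): code 1101 → (3.577,5.000)–(3.000,4.376)
cell (3,5): code 1000 → (4.000,5.216)–(3.577,5.000)
cell (4,2): code 0010 → (4.000,2.269)–(4.726,3.000)
cell (4,3): code 0011 → (4.726,3.000)–(4.810,4.000)
cell (4,4): code 0011 → (4.810,4.000)–(4.341,5.000)
cell (4,5): code 0001 → (4.341,5.000)–(4.000,5.216)
total: 10 segments, chained into 1 closed loop(s), length Σ = 7.601953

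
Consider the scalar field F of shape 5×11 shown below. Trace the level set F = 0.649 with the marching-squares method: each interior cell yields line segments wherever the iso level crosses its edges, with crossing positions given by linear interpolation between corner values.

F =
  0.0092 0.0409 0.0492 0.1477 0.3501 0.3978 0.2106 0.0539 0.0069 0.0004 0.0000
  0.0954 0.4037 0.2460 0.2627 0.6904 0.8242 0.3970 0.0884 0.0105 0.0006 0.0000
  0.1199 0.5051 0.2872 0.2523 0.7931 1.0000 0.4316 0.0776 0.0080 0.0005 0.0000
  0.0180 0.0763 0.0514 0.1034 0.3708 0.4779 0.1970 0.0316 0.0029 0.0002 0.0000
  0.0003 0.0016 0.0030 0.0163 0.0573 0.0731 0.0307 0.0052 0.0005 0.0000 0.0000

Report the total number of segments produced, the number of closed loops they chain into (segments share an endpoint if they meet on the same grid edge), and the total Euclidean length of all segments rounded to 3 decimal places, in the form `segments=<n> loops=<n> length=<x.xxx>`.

segments=8 loops=1 length=6.212

cell (0,3): code 0100 → (0.878,4.000)–(1.000,3.903)
cell (0,4): code 1100 → (0.589,5.000)–(0.878,4.000)
cell (0,5): code 1000 → (1.000,5.410)–(0.589,5.000)
cell (1,3): code 0110 → (1.000,3.903)–(2.000,3.734)
cell (1,5): code 1001 → (2.000,5.618)–(1.000,5.410)
cell (2,3): code 0010 → (2.000,3.734)–(2.341,4.000)
cell (2,4): code 0011 → (2.341,4.000)–(2.672,5.000)
cell (2,5): code 0001 → (2.672,5.000)–(2.000,5.618)
total: 8 segments, chained into 1 closed loop(s), length Σ = 6.211724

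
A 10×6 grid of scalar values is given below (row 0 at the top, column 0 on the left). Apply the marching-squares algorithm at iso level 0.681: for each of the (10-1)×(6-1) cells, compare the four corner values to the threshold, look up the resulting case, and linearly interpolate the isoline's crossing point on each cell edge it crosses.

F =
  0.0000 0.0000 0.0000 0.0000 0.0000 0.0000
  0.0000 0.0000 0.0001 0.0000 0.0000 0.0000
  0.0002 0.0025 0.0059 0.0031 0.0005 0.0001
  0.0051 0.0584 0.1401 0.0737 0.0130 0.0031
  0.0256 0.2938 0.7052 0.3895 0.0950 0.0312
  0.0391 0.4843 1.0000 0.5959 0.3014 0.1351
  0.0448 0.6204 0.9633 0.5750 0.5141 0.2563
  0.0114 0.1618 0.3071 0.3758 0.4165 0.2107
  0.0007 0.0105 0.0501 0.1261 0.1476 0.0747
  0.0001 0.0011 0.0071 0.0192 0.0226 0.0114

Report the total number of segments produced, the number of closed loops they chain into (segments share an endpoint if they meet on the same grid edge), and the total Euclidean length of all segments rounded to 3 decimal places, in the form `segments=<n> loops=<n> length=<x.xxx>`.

segments=8 loops=1 length=6.331

cell (3,1): code 0100 → (3.957,2.000)–(4.000,1.941)
cell (3,2): code 1000 → (4.000,2.077)–(3.957,2.000)
cell (4,1): code 0110 → (4.000,1.941)–(5.000,1.381)
cell (4,2): code 1001 → (5.000,2.789)–(4.000,2.077)
cell (5,1): code 0110 → (5.000,1.381)–(6.000,1.177)
cell (5,2): code 1001 → (6.000,2.727)–(5.000,2.789)
cell (6,1): code 0010 → (6.000,1.177)–(6.430,2.000)
cell (6,2): code 0001 → (6.430,2.000)–(6.000,2.727)
total: 8 segments, chained into 1 closed loop(s), length Σ = 6.330926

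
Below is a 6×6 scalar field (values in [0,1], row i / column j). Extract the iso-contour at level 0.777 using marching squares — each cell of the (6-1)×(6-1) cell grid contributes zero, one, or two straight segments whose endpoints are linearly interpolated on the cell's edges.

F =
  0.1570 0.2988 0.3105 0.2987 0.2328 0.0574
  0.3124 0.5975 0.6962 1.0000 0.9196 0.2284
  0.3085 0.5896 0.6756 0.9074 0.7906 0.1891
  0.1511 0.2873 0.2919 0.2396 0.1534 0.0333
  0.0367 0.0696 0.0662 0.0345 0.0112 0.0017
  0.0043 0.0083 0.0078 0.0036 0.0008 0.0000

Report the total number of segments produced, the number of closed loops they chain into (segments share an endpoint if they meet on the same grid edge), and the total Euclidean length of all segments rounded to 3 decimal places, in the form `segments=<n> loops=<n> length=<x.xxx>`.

segments=8 loops=1 length=5.772

cell (0,2): code 0100 → (0.682,3.000)–(1.000,2.266)
cell (0,3): code 1100 → (0.792,4.000)–(0.682,3.000)
cell (0,4): code 1000 → (1.000,4.206)–(0.792,4.000)
cell (1,2): code 0110 → (1.000,2.266)–(2.000,2.437)
cell (1,4): code 1001 → (2.000,4.023)–(1.000,4.206)
cell (2,2): code 0010 → (2.000,2.437)–(2.195,3.000)
cell (2,3): code 0011 → (2.195,3.000)–(2.021,4.000)
cell (2,4): code 0001 → (2.021,4.000)–(2.000,4.023)
total: 8 segments, chained into 1 closed loop(s), length Σ = 5.771634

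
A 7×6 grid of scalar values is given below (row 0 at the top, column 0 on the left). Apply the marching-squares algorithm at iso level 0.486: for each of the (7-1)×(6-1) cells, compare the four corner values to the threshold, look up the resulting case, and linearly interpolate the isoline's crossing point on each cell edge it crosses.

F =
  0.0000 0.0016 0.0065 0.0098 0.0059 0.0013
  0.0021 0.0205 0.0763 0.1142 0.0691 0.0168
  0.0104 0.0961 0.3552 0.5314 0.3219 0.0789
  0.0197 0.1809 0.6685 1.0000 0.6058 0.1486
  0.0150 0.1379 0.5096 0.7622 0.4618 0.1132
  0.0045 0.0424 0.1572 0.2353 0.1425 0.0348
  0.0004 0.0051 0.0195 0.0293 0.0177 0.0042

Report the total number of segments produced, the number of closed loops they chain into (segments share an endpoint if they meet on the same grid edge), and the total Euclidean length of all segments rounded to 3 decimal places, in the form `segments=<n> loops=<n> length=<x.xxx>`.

segments=12 loops=1 length=7.892

cell (1,2): code 0100 → (1.891,3.000)–(2.000,2.742)
cell (1,3): code 1000 → (2.000,3.217)–(1.891,3.000)
cell (2,1): code 0100 → (2.417,2.000)–(3.000,1.626)
cell (2,2): code 1110 → (2.000,2.742)–(2.417,2.000)
cell (2,3): code 1101 → (2.578,4.000)–(2.000,3.217)
cell (2,4): code 1000 → (3.000,4.262)–(2.578,4.000)
cell (3,1): code 0110 → (3.000,1.626)–(4.000,1.937)
cell (3,3): code 1011 → (4.000,3.919)–(3.832,4.000)
cell (3,4): code 0001 → (3.832,4.000)–(3.000,4.262)
cell (4,1): code 0010 → (4.000,1.937)–(4.067,2.000)
cell (4,2): code 0011 → (4.067,2.000)–(4.524,3.000)
cell (4,3): code 0001 → (4.524,3.000)–(4.000,3.919)
total: 12 segments, chained into 1 closed loop(s), length Σ = 7.892470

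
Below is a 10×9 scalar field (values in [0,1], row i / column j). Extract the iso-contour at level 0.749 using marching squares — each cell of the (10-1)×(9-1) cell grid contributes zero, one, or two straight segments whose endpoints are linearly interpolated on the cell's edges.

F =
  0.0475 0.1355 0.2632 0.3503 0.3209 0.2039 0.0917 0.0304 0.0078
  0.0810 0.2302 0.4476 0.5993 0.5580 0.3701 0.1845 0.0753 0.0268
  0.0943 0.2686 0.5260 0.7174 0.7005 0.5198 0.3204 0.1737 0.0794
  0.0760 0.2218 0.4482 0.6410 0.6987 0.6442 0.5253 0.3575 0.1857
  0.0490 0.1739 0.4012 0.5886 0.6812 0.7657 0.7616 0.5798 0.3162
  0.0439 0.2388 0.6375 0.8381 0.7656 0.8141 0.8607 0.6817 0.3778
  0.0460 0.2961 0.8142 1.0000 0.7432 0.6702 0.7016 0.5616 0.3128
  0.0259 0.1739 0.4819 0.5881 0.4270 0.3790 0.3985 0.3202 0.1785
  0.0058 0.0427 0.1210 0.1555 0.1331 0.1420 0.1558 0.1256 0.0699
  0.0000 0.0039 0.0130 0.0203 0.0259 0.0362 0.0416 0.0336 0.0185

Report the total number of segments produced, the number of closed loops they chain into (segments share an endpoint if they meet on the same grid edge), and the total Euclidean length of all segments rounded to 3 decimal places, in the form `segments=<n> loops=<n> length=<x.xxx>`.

segments=16 loops=1 length=12.162

cell (3,4): code 0100 → (3.863,5.000)–(4.000,4.802)
cell (3,5): code 1100 → (3.947,6.000)–(3.863,5.000)
cell (3,6): code 1000 → (4.000,6.069)–(3.947,6.000)
cell (4,2): code 0100 → (4.643,3.000)–(5.000,2.556)
cell (4,3): code 1100 → (4.803,4.000)–(4.643,3.000)
cell (4,4): code 1110 → (4.000,4.802)–(4.803,4.000)
cell (4,6): code 1001 → (5.000,6.624)–(4.000,6.069)
cell (5,1): code 0100 → (5.631,2.000)–(6.000,1.874)
cell (5,2): code 1110 → (5.000,2.556)–(5.631,2.000)
cell (5,3): code 1011 → (6.000,3.977)–(5.741,4.000)
cell (5,4): code 0011 → (5.741,4.000)–(5.452,5.000)
cell (5,5): code 0011 → (5.452,5.000)–(5.702,6.000)
cell (5,6): code 0001 → (5.702,6.000)–(5.000,6.624)
cell (6,1): code 0010 → (6.000,1.874)–(6.196,2.000)
cell (6,2): code 0011 → (6.196,2.000)–(6.609,3.000)
cell (6,3): code 0001 → (6.609,3.000)–(6.000,3.977)
total: 16 segments, chained into 1 closed loop(s), length Σ = 12.161786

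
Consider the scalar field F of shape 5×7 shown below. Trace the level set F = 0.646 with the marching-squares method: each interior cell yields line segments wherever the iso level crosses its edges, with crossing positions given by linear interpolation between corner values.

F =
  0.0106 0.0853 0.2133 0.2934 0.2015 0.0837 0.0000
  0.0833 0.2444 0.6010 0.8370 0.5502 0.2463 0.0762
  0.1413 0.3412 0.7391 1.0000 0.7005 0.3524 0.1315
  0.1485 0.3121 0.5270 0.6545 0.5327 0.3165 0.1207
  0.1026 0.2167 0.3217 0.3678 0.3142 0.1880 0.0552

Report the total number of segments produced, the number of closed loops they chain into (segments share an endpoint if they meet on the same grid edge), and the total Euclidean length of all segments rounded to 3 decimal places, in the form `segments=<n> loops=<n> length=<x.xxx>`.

segments=12 loops=1 length=7.086

cell (0,2): code 0100 → (0.649,3.000)–(1.000,2.191)
cell (0,3): code 1000 → (1.000,3.666)–(0.649,3.000)
cell (1,1): code 0100 → (1.326,2.000)–(2.000,1.766)
cell (1,2): code 1110 → (1.000,2.191)–(1.326,2.000)
cell (1,3): code 1101 → (1.637,4.000)–(1.000,3.666)
cell (1,4): code 1000 → (2.000,4.157)–(1.637,4.000)
cell (2,1): code 0010 → (2.000,1.766)–(2.439,2.000)
cell (2,2): code 0111 → (2.439,2.000)–(3.000,2.933)
cell (2,3): code 1011 → (3.000,3.070)–(2.325,4.000)
cell (2,4): code 0001 → (2.325,4.000)–(2.000,4.157)
cell (3,2): code 0010 → (3.000,2.933)–(3.030,3.000)
cell (3,3): code 0001 → (3.030,3.000)–(3.000,3.070)
total: 12 segments, chained into 1 closed loop(s), length Σ = 7.086172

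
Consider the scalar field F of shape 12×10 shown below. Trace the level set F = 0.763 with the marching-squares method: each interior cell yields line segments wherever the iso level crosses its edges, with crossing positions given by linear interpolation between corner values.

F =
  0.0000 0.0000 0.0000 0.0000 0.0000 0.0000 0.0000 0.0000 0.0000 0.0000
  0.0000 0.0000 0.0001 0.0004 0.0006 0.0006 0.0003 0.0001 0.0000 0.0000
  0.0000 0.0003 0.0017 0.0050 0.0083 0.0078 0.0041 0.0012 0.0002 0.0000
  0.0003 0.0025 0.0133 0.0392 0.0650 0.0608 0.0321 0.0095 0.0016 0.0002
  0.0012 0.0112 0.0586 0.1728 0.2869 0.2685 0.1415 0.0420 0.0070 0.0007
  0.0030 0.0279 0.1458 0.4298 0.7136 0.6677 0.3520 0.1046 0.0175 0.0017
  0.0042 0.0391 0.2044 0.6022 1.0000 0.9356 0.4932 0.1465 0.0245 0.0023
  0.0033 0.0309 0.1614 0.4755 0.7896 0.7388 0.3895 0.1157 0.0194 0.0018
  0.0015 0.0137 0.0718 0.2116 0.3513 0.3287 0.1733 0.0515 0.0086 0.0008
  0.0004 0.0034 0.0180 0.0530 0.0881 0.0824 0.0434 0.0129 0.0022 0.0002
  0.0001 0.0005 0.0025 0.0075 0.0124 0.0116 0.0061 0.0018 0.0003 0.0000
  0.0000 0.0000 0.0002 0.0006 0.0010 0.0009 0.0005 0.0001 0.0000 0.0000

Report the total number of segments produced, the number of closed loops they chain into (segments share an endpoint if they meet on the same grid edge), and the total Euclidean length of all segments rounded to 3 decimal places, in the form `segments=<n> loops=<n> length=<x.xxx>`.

cell (5,3): code 0100 → (5.172,4.000)–(6.000,3.404)
cell (5,4): code 1100 → (5.356,5.000)–(5.172,4.000)
cell (5,5): code 1000 → (6.000,5.390)–(5.356,5.000)
cell (6,3): code 0110 → (6.000,3.404)–(7.000,3.915)
cell (6,4): code 1011 → (7.000,4.524)–(6.877,5.000)
cell (6,5): code 0001 → (6.877,5.000)–(6.000,5.390)
cell (7,3): code 0010 → (7.000,3.915)–(7.061,4.000)
cell (7,4): code 0001 → (7.061,4.000)–(7.000,4.524)
total: 8 segments, chained into 1 closed loop(s), length Σ = 5.995753

segments=8 loops=1 length=5.996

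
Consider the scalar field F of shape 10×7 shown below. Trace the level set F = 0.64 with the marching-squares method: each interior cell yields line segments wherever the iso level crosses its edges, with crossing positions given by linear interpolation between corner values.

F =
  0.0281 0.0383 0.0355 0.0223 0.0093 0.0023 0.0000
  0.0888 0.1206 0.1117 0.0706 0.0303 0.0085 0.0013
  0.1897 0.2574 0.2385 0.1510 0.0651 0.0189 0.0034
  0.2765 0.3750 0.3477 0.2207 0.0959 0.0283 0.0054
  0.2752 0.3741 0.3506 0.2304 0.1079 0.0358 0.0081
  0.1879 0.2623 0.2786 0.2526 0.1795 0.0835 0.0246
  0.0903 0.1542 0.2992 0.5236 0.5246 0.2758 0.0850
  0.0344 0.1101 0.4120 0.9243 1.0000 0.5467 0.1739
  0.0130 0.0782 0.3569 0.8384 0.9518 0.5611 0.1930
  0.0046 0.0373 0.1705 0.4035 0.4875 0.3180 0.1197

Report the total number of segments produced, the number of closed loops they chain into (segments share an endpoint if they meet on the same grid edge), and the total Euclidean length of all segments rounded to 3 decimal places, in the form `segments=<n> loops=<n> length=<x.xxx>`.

cell (6,2): code 0100 → (6.290,3.000)–(7.000,2.445)
cell (6,3): code 1100 → (6.243,4.000)–(6.290,3.000)
cell (6,4): code 1000 → (7.000,4.794)–(6.243,4.000)
cell (7,2): code 0110 → (7.000,2.445)–(8.000,2.588)
cell (7,4): code 1001 → (8.000,4.798)–(7.000,4.794)
cell (8,2): code 0010 → (8.000,2.588)–(8.456,3.000)
cell (8,3): code 0011 → (8.456,3.000)–(8.672,4.000)
cell (8,4): code 0001 → (8.672,4.000)–(8.000,4.798)
total: 8 segments, chained into 1 closed loop(s), length Σ = 7.690074

segments=8 loops=1 length=7.690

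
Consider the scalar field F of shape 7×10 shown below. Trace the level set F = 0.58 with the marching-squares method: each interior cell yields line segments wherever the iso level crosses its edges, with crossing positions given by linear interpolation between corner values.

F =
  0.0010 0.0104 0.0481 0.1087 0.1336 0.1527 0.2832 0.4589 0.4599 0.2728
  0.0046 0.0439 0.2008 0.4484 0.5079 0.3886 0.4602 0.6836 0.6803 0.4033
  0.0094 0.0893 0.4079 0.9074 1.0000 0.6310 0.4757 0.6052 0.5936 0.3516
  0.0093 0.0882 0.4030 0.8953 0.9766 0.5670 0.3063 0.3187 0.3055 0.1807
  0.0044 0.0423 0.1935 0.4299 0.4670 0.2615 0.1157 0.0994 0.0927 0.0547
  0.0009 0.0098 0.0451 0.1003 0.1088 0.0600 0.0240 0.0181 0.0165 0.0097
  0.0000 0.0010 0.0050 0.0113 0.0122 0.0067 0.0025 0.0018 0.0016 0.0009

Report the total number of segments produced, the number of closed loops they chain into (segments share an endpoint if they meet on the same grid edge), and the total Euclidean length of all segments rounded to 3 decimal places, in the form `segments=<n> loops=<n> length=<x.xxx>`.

cell (0,6): code 0100 → (0.539,7.000)–(1.000,6.536)
cell (0,7): code 1100 → (0.545,8.000)–(0.539,7.000)
cell (0,8): code 1000 → (1.000,8.362)–(0.545,8.000)
cell (1,2): code 0100 → (1.287,3.000)–(2.000,2.345)
cell (1,3): code 1100 → (1.147,4.000)–(1.287,3.000)
cell (1,4): code 1100 → (1.790,5.000)–(1.147,4.000)
cell (1,5): code 1000 → (2.000,5.328)–(1.790,5.000)
cell (1,6): code 0110 → (1.000,6.536)–(2.000,6.805)
cell (1,8): code 1001 → (2.000,8.056)–(1.000,8.362)
cell (2,2): code 0110 → (2.000,2.345)–(3.000,2.360)
cell (2,4): code 1011 → (3.000,4.968)–(2.797,5.000)
cell (2,5): code 0001 → (2.797,5.000)–(2.000,5.328)
cell (2,6): code 0010 → (2.000,6.805)–(2.088,7.000)
cell (2,7): code 0011 → (2.088,7.000)–(2.047,8.000)
cell (2,8): code 0001 → (2.047,8.000)–(2.000,8.056)
cell (3,2): code 0010 → (3.000,2.360)–(3.677,3.000)
cell (3,3): code 0011 → (3.677,3.000)–(3.778,4.000)
cell (3,4): code 0001 → (3.778,4.000)–(3.000,4.968)
total: 18 segments, chained into 2 closed loop(s), length Σ = 14.409268

segments=18 loops=2 length=14.409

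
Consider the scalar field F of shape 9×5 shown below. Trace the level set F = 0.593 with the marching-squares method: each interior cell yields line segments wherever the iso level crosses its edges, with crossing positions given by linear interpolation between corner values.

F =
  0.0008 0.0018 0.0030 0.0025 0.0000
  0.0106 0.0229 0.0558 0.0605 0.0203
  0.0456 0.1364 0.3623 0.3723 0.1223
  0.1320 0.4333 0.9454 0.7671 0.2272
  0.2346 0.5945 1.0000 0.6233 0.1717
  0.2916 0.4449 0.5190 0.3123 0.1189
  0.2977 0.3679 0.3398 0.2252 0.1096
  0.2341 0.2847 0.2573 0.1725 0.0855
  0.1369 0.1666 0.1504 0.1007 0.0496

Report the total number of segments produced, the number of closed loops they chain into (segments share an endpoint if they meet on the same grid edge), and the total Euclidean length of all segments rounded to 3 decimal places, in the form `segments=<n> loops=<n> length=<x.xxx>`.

segments=10 loops=1 length=7.238

cell (2,1): code 0100 → (2.396,2.000)–(3.000,1.312)
cell (2,2): code 1100 → (2.559,3.000)–(2.396,2.000)
cell (2,3): code 1000 → (3.000,3.322)–(2.559,3.000)
cell (3,0): code 0100 → (3.991,1.000)–(4.000,0.996)
cell (3,1): code 1110 → (3.000,1.312)–(3.991,1.000)
cell (3,3): code 1001 → (4.000,3.067)–(3.000,3.322)
cell (4,0): code 0010 → (4.000,0.996)–(4.010,1.000)
cell (4,1): code 0011 → (4.010,1.000)–(4.846,2.000)
cell (4,2): code 0011 → (4.846,2.000)–(4.097,3.000)
cell (4,3): code 0001 → (4.097,3.000)–(4.000,3.067)
total: 10 segments, chained into 1 closed loop(s), length Σ = 7.238216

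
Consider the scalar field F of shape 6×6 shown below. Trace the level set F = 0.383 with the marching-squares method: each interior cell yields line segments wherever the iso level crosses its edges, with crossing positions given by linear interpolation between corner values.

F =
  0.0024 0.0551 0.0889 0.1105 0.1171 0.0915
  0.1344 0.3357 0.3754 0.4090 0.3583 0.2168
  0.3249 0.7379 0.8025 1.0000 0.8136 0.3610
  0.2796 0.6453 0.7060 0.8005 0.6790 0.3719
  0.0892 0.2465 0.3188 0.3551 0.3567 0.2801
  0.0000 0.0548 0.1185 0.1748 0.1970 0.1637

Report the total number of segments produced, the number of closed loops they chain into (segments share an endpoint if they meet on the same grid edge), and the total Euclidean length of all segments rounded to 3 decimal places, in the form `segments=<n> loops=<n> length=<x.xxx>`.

cell (0,2): code 0100 → (0.913,3.000)–(1.000,2.226)
cell (0,3): code 1000 → (1.000,3.513)–(0.913,3.000)
cell (1,0): code 0100 → (1.118,1.000)–(2.000,0.141)
cell (1,1): code 1100 → (1.018,2.000)–(1.118,1.000)
cell (1,2): code 1110 → (1.000,2.226)–(1.018,2.000)
cell (1,3): code 1101 → (1.054,4.000)–(1.000,3.513)
cell (1,4): code 1000 → (2.000,4.951)–(1.054,4.000)
cell (2,0): code 0110 → (2.000,0.141)–(3.000,0.283)
cell (2,4): code 1001 → (3.000,4.964)–(2.000,4.951)
cell (3,0): code 0010 → (3.000,0.283)–(3.658,1.000)
cell (3,1): code 0011 → (3.658,1.000)–(3.834,2.000)
cell (3,2): code 0011 → (3.834,2.000)–(3.937,3.000)
cell (3,3): code 0011 → (3.937,3.000)–(3.918,4.000)
cell (3,4): code 0001 → (3.918,4.000)–(3.000,4.964)
total: 14 segments, chained into 1 closed loop(s), length Σ = 12.929655

segments=14 loops=1 length=12.930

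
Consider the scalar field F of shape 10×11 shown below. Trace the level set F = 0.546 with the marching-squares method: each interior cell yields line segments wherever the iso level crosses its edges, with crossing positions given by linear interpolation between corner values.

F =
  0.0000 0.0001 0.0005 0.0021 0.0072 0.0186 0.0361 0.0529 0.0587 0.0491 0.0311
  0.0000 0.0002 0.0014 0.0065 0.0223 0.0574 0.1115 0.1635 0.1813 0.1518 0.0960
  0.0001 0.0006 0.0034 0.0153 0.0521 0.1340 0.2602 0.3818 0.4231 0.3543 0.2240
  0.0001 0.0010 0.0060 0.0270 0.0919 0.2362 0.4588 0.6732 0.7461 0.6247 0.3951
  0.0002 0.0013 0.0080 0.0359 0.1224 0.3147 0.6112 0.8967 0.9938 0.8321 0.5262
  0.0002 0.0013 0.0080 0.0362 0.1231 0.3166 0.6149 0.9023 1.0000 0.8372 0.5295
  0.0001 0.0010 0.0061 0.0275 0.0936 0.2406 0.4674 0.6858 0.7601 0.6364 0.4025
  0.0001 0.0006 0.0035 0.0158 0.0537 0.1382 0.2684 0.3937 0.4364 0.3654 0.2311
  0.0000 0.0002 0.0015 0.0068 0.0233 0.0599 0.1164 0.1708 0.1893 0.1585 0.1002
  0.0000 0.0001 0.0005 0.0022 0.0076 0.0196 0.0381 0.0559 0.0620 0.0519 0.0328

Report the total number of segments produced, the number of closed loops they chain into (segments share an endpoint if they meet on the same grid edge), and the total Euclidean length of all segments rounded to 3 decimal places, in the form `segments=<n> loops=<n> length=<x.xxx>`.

segments=16 loops=1 length=13.290

cell (2,6): code 0100 → (2.563,7.000)–(3.000,6.407)
cell (2,7): code 1100 → (2.380,8.000)–(2.563,7.000)
cell (2,8): code 1100 → (2.709,9.000)–(2.380,8.000)
cell (2,9): code 1000 → (3.000,9.343)–(2.709,9.000)
cell (3,5): code 0100 → (3.572,6.000)–(4.000,5.780)
cell (3,6): code 1110 → (3.000,6.407)–(3.572,6.000)
cell (3,9): code 1001 → (4.000,9.935)–(3.000,9.343)
cell (4,5): code 0110 → (4.000,5.780)–(5.000,5.769)
cell (4,9): code 1001 → (5.000,9.946)–(4.000,9.935)
cell (5,5): code 0010 → (5.000,5.769)–(5.467,6.000)
cell (5,6): code 0111 → (5.467,6.000)–(6.000,6.360)
cell (5,9): code 1001 → (6.000,9.386)–(5.000,9.946)
cell (6,6): code 0010 → (6.000,6.360)–(6.479,7.000)
cell (6,7): code 0011 → (6.479,7.000)–(6.661,8.000)
cell (6,8): code 0011 → (6.661,8.000)–(6.334,9.000)
cell (6,9): code 0001 → (6.334,9.000)–(6.000,9.386)
total: 16 segments, chained into 1 closed loop(s), length Σ = 13.289830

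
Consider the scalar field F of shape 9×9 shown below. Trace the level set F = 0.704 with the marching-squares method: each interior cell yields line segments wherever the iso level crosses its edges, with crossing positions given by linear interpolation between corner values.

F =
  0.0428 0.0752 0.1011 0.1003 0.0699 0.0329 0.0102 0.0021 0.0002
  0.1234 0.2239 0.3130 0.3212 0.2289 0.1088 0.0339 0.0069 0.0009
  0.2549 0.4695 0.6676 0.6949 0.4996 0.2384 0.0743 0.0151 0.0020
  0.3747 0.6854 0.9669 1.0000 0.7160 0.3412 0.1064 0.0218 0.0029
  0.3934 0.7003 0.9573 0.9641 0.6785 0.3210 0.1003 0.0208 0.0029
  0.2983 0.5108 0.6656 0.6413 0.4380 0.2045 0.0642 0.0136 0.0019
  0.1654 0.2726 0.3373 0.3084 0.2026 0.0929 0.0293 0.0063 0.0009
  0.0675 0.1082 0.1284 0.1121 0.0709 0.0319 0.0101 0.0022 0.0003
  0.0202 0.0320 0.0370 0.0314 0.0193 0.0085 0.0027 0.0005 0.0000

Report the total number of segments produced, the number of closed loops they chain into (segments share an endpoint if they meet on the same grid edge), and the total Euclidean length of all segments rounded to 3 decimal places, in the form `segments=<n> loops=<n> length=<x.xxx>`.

segments=10 loops=1 length=9.246

cell (2,1): code 0100 → (2.122,2.000)–(3.000,1.066)
cell (2,2): code 1100 → (2.030,3.000)–(2.122,2.000)
cell (2,3): code 1100 → (2.945,4.000)–(2.030,3.000)
cell (2,4): code 1000 → (3.000,4.032)–(2.945,4.000)
cell (3,1): code 0110 → (3.000,1.066)–(4.000,1.014)
cell (3,3): code 1011 → (4.000,3.911)–(3.320,4.000)
cell (3,4): code 0001 → (3.320,4.000)–(3.000,4.032)
cell (4,1): code 0010 → (4.000,1.014)–(4.868,2.000)
cell (4,2): code 0011 → (4.868,2.000)–(4.806,3.000)
cell (4,3): code 0001 → (4.806,3.000)–(4.000,3.911)
total: 10 segments, chained into 1 closed loop(s), length Σ = 9.245880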